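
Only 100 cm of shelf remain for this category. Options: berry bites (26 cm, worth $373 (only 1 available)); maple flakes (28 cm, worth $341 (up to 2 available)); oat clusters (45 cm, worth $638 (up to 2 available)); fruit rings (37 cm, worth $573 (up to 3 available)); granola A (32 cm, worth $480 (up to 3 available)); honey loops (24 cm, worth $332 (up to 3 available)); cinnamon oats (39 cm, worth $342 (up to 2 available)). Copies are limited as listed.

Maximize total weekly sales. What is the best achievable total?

Berry bites + 2×fruit rings uses 100 of the 100 cm and totals 1519.
No other feasible combination exceeds 1519.

1519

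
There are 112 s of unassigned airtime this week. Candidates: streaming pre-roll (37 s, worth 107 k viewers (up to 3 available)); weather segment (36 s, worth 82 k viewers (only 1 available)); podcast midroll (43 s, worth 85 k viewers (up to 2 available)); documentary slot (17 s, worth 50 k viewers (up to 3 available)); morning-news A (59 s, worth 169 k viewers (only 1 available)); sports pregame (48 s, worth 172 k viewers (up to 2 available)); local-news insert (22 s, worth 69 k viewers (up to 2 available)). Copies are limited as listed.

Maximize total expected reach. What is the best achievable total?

360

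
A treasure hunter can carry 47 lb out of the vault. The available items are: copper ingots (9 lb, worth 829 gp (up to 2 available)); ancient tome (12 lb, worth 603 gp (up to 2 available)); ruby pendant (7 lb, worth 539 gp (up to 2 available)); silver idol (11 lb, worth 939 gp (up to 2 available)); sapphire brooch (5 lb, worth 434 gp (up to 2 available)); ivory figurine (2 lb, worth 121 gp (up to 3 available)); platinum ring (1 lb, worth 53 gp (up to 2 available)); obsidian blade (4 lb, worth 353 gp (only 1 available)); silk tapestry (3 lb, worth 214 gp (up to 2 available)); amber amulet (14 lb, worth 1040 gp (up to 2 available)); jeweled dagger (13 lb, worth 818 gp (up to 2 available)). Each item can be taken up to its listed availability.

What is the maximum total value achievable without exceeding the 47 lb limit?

4103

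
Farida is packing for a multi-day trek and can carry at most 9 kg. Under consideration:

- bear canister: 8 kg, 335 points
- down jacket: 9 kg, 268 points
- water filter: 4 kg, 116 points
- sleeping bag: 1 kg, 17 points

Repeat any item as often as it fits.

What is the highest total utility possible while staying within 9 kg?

Density check — bear canister 41.88, down jacket 29.78, water filter 29.00 are the best per kg.
The ratio ordering already packs tightly: bear canister + sleeping bag, 9 kg, 352.
That's the maximum — no swap from here does better than 352.

352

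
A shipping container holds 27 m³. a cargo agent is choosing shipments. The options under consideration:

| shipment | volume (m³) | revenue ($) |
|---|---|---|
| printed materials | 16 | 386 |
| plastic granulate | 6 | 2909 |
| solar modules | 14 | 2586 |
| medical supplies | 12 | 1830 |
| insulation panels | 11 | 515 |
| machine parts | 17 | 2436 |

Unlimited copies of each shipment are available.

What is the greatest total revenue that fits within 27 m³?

11636

The ratio ordering already packs tightly: 4×plastic granulate, 24 m³, 11636.
No other feasible combination exceeds 11636.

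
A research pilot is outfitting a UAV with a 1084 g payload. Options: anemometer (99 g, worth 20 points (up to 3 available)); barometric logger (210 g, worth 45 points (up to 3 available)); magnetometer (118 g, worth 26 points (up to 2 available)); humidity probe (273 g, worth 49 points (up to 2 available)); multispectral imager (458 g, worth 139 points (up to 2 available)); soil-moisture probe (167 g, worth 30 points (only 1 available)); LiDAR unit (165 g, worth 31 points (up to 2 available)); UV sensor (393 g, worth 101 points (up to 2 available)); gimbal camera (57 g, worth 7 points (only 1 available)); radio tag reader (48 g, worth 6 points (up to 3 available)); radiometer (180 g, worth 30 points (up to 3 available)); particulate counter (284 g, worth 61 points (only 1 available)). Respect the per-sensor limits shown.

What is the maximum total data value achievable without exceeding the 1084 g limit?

310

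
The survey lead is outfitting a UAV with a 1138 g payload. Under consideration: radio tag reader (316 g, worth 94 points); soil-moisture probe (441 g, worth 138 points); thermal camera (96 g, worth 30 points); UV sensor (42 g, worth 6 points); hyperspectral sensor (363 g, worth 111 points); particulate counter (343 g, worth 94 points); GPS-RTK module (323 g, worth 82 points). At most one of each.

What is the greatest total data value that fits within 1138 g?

343

Ranking by ratio (data value/g): soil-moisture probe 0.31, thermal camera 0.31, hyperspectral sensor 0.31, radio tag reader 0.30.
The ratio heuristic lands on soil-moisture probe + thermal camera + UV sensor + hyperspectral sensor (285) but leaves 196 g idle.
Dropping thermal camera and UV sensor frees 138 g; slotting in radio tag reader (316 g) lifts the total to 343 at 1120 g.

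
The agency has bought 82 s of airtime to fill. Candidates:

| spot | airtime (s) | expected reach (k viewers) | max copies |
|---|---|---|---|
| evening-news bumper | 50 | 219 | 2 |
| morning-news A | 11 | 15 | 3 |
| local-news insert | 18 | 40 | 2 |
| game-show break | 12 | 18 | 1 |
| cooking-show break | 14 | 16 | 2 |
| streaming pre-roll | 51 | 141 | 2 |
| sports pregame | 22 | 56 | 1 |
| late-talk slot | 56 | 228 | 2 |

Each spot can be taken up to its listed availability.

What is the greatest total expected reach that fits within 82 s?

284

Greedy by ratio would take evening-news bumper + sports pregame: 72 s used, total 275.
Replace evening-news bumper with late-talk slot: the trade gains 9 net, giving 284 at 78 s.
That's the maximum — no swap from here does better than 284.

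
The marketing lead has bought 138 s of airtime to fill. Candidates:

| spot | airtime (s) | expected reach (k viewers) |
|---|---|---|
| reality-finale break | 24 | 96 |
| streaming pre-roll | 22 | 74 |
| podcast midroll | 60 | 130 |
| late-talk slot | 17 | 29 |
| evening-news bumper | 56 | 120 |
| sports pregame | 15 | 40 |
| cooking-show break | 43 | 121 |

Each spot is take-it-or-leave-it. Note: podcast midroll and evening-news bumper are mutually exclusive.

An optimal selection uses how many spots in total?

Best achievable expected reach is 377.
One optimal bundle: reality-finale break + evening-news bumper + sports pregame + cooking-show break (138 s).
All optima have 4 spots.

4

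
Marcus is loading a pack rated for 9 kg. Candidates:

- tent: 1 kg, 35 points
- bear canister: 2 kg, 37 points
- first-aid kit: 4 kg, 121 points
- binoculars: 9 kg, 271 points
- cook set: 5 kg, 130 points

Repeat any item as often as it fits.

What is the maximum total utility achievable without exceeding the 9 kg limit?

315

Density check — tent 35.00, first-aid kit 30.25, binoculars 30.11, cook set 26.00 are the best per kg.
Taking 9×tent: 9 kg used, 315 in utility.
Nothing else within 9 kg beats 315.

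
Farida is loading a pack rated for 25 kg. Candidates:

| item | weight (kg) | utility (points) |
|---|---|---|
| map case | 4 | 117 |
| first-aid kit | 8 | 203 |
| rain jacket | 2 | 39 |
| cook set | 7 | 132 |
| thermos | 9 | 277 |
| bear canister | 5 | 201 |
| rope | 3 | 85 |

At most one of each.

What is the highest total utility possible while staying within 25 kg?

766

Taking the top-ratio items first gives map case + rain jacket + thermos + bear canister + rope for 719 (23 kg).
Dropping map case and rain jacket frees 6 kg; slotting in first-aid kit (8 kg) lifts the total to 766 at 25 kg.
Nothing else within 25 kg beats 766.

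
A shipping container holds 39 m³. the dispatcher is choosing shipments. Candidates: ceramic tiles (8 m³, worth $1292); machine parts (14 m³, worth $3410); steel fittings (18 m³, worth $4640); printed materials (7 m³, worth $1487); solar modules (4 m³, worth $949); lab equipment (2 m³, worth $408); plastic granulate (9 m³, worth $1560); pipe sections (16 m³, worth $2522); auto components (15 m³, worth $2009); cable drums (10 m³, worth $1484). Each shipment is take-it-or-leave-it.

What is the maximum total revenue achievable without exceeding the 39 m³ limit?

9537

Density check — steel fittings 257.78, machine parts 243.57, solar modules 237.25, printed materials 212.43 are the best per m³.
A density-first pass picks machine parts + steel fittings + solar modules + lab equipment — 9407 at 38 m³.
Replace solar modules and lab equipment with printed materials: the trade gains 130 net, giving 9537 at 39 m³.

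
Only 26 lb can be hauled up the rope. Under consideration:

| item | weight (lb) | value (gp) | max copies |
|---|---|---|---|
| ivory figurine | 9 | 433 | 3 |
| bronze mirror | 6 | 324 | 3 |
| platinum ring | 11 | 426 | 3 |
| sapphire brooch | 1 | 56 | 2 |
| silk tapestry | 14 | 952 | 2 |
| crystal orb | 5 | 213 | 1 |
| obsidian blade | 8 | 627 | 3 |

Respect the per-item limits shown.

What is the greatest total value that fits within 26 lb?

Best packing: 2×sapphire brooch + 3×obsidian blade — 26 lb, 1993 total.
No other feasible combination exceeds 1993.

1993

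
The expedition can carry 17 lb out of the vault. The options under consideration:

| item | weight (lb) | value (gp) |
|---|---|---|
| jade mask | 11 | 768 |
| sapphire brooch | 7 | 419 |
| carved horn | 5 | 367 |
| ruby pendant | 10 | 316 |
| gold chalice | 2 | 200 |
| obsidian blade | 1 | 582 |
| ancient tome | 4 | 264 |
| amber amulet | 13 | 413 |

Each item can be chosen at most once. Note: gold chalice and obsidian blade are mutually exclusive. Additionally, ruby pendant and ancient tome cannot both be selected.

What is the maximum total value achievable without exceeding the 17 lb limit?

1717

By value per lb: obsidian blade 582.00, gold chalice 100.00, carved horn 73.40, jade mask 69.82 lead.
Best packing: jade mask + carved horn + obsidian blade — 17 lb, 1717 total.
The closest alternative, sapphire brooch + carved horn + obsidian blade + ancient tome, reaches only 1632.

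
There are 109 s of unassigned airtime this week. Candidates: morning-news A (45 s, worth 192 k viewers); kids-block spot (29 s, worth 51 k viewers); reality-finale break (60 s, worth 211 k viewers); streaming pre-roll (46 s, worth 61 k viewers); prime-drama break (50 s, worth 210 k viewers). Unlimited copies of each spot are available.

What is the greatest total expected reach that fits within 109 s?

Taking the top-ratio spots first gives 2×morning-news A for 384 (90 s).
The 90 s tied up in 2×morning-news A is better spent on 2×prime-drama break — total rises to 420 (100 s).

420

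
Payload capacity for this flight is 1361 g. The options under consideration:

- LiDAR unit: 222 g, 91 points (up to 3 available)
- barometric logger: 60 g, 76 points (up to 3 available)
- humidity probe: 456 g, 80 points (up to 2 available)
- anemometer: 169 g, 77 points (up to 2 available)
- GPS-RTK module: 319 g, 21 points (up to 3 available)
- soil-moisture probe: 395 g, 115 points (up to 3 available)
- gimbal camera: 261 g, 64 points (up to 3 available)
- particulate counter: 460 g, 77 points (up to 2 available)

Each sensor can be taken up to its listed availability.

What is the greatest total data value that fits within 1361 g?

Filling by ratio: 3×LiDAR unit + 3×barometric logger + 2×anemometer for 655, with 177 g left unused.
The 222 g tied up in LiDAR unit is better spent on soil-moisture probe — total rises to 679 (1357 g).
The spare 4 g is too small for any remaining sensor, and no exchange beats 679.

679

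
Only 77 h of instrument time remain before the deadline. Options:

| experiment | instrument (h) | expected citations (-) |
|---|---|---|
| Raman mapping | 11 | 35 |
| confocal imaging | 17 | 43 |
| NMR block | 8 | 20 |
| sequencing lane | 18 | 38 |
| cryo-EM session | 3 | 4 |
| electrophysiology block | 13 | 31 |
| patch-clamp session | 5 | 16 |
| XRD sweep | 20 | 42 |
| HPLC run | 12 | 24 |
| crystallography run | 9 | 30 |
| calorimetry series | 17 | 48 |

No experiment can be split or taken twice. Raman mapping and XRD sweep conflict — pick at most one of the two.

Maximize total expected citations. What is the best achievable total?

210

Greedy by ratio would take Raman mapping + confocal imaging + NMR block + cryo-EM session + patch-clamp session + crystallography run + calorimetry series: 70 h used, total 196.
Dropping NMR block and cryo-EM session frees 11 h; slotting in sequencing lane (18 h) lifts the total to 210 at 77 h.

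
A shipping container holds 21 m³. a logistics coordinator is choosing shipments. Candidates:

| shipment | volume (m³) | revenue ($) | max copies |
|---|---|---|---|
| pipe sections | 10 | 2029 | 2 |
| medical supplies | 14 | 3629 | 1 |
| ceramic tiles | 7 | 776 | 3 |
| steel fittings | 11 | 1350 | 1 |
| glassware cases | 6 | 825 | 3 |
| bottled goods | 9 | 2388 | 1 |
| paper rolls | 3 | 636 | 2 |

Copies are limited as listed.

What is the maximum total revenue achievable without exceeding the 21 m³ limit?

Greedy by ratio would take glassware cases + bottled goods + 2×paper rolls: 21 m³ used, total 4485.
Dropping glassware cases and bottled goods frees 15 m³; slotting in medical supplies (14 m³) lifts the total to 4901 at 20 m³.
Nothing else within 21 m³ beats 4901.

4901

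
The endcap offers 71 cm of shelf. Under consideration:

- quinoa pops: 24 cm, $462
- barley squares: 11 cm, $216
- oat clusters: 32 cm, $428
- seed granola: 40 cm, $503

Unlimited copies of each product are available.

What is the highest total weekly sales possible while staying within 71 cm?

Taking the top-ratio products first gives 6×barley squares for 1296 (66 cm).
The 44 cm tied up in 4×barley squares is better spent on 2×quinoa pops — total rises to 1356 (70 cm).
No other feasible combination exceeds 1356.

1356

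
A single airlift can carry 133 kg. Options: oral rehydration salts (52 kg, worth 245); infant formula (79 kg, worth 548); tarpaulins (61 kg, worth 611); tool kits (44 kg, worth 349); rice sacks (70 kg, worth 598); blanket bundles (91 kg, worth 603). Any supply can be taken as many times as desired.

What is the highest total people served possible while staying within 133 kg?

1222

2×tarpaulins uses 122 of the 133 kg and totals 1222.
Nothing else within 133 kg beats 1222.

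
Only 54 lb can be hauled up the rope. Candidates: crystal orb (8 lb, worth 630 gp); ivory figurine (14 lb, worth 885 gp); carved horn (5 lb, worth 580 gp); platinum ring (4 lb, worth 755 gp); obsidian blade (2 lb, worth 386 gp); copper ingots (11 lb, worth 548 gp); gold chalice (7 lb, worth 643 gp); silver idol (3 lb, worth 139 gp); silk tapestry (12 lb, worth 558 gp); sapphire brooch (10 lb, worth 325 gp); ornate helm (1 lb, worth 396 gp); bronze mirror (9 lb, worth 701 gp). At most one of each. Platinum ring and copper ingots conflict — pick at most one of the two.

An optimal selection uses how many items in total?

9

Optimal total is 5115.
One optimal bundle: crystal orb + ivory figurine + carved horn + platinum ring + obsidian blade + gold chalice + silver idol + ornate helm + bronze mirror (53 lb).
Any selection reaching 5115 contains exactly 9 items.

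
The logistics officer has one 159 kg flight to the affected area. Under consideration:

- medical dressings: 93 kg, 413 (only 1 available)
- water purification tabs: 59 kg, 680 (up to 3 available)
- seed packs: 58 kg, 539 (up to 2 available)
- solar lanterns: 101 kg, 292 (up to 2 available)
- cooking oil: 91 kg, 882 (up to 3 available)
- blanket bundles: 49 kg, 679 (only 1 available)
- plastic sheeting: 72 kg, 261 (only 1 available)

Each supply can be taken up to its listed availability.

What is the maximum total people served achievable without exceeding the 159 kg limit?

1562

By people served per kg: blanket bundles 13.86, water purification tabs 11.53, cooking oil 9.69, seed packs 9.29 lead.
The ratio heuristic lands on water purification tabs + blanket bundles (1359) but leaves 51 kg idle.
Replace blanket bundles with cooking oil: the trade gains 203 net, giving 1562 at 150 kg.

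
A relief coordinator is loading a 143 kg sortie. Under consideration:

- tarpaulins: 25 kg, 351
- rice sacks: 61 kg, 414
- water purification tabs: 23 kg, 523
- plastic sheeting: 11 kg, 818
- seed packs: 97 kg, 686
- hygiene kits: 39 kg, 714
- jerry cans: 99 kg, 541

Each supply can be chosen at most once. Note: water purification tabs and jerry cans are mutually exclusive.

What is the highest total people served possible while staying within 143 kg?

2469

Ranking by ratio (people served/kg): plastic sheeting 74.36, water purification tabs 22.74, hygiene kits 18.31.
Greedy by ratio would take tarpaulins + water purification tabs + plastic sheeting + hygiene kits: 98 kg used, total 2406.
The 25 kg tied up in tarpaulins is better spent on rice sacks — total rises to 2469 (134 kg).
Runner-up tarpaulins + water purification tabs + plastic sheeting + hygiene kits tops out at 2406.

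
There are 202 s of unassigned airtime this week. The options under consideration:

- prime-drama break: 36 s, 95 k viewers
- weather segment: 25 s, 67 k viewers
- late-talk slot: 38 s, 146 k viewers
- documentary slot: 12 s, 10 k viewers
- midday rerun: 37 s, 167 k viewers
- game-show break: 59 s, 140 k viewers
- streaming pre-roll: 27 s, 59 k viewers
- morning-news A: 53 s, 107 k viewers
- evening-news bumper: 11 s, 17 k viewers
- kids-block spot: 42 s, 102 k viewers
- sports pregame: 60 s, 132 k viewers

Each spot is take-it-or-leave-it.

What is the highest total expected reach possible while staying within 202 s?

622

Greedy by ratio would take prime-drama break + weather segment + late-talk slot + documentary slot + midday rerun + evening-news bumper + kids-block spot: 201 s used, total 604.
The 59 s tied up in prime-drama break and documentary slot and evening-news bumper is better spent on game-show break — total rises to 622 (201 s).
Every other selection either busts 202 s or fails to beat 622.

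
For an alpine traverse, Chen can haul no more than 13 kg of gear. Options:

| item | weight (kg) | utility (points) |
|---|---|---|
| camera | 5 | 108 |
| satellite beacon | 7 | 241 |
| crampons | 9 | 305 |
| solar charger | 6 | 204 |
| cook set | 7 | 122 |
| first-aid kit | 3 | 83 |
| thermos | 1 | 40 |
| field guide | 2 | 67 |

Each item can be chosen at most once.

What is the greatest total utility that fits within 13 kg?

445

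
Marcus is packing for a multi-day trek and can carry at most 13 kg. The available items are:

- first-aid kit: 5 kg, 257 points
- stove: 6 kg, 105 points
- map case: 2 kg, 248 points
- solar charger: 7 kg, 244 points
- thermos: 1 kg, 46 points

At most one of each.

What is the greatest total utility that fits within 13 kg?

The ratio heuristic lands on first-aid kit + map case + thermos (551) but leaves 5 kg idle.
The 1 kg tied up in thermos is better spent on stove — total rises to 610 (13 kg).
That's the maximum — no swap from here does better than 610.

610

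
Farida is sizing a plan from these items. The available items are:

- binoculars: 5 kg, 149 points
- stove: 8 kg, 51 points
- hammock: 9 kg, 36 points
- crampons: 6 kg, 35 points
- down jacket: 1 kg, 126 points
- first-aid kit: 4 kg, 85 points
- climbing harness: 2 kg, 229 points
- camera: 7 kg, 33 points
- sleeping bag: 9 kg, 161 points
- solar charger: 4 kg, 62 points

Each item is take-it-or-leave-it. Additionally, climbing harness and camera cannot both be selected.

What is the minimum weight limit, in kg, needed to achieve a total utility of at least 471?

Look for the lowest-weight combination reaching 471.
binoculars + down jacket + climbing harness reaches 504 using 8 kg.
Any bundle with less than 8 kg falls short of 471.

8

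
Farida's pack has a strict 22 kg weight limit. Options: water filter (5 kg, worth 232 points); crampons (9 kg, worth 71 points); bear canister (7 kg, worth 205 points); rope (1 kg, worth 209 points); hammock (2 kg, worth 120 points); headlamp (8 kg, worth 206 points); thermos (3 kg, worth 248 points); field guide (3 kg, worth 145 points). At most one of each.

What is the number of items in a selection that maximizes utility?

6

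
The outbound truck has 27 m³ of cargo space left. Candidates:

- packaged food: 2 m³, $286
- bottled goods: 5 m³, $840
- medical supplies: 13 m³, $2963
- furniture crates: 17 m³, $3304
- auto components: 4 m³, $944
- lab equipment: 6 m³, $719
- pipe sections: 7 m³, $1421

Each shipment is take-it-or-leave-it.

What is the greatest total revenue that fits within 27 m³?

The ratio ordering already packs tightly: packaged food + medical supplies + auto components + pipe sections, 26 m³, 5614.

5614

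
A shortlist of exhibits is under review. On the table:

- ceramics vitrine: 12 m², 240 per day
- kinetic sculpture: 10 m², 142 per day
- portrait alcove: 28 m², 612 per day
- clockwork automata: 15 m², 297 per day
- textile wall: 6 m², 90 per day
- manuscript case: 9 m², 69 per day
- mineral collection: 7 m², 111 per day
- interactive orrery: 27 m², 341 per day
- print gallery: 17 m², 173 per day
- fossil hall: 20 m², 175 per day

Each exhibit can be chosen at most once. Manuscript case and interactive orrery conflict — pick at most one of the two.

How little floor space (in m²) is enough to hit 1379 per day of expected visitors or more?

71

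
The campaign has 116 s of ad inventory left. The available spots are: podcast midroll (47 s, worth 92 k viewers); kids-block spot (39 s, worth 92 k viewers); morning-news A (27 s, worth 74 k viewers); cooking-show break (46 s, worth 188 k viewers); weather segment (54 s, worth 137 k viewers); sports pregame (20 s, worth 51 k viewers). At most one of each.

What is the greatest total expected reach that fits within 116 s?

354

Filling by ratio: morning-news A + cooking-show break + sports pregame for 313, with 23 s left unused.
Replace sports pregame with kids-block spot: the trade gains 41 net, giving 354 at 112 s.
Nothing else within 116 s beats 354.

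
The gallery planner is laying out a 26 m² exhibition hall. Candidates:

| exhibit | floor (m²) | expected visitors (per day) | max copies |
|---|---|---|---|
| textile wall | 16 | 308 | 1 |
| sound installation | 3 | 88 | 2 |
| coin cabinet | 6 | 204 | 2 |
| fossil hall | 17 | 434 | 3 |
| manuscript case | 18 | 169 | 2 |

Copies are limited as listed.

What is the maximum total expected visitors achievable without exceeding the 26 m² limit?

726

Taking the top-ratio exhibits first gives 2×sound installation + 2×coin cabinet for 584 (18 m²).
Replace sound installation and coin cabinet with fossil hall: the trade gains 142 net, giving 726 at 26 m².
Every other selection either busts 26 m² or exceeds an availability limit or fails to beat 726.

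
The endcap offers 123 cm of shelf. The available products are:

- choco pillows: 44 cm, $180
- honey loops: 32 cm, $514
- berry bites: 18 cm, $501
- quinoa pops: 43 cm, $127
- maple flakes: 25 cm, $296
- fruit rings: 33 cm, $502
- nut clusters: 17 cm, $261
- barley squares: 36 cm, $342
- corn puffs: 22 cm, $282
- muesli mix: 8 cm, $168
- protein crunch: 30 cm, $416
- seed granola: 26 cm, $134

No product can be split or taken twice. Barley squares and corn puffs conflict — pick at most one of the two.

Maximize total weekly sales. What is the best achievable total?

2101

Ranking by ratio (weekly sales/cm): berry bites 27.83, muesli mix 21.00, honey loops 16.06, nut clusters 15.35.
Greedy by ratio would take honey loops + berry bites + fruit rings + nut clusters + muesli mix: 108 cm used, total 1946.
Replace nut clusters with protein crunch: the trade gains 155 net, giving 2101 at 121 cm.
Next best is honey loops + berry bites + fruit rings + nut clusters + corn puffs at 2060 (122 cm) — short by 41.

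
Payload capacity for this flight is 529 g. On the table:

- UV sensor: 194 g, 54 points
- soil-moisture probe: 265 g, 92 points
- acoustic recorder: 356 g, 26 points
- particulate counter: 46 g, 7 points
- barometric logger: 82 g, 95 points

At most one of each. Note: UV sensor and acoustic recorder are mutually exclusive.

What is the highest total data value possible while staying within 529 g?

194

Best packing: soil-moisture probe + particulate counter + barometric logger — 393 g, 194 total.
Next best is soil-moisture probe + barometric logger at 187 (347 g) — short by 7.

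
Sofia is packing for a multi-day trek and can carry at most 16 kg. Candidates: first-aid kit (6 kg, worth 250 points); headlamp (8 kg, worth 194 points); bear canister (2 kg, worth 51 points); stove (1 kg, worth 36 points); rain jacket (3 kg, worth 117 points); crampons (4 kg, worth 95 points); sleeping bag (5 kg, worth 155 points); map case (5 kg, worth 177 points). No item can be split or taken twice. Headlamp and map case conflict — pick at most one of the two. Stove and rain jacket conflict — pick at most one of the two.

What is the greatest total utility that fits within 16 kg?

595

Best packing: first-aid kit + bear canister + rain jacket + map case — 16 kg, 595 total.
Next best is first-aid kit + sleeping bag + map case at 582 (16 kg) — short by 13.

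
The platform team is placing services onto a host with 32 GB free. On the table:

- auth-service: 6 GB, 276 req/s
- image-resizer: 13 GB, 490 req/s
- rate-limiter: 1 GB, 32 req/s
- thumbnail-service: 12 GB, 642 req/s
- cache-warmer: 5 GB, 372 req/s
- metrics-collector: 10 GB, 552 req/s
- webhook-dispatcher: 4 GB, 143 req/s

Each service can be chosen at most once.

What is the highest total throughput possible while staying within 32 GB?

Rate-limiter + thumbnail-service + cache-warmer + metrics-collector + webhook-dispatcher uses 32 of the 32 GB and totals 1741.
Every other selection either busts 32 GB or fails to beat 1741.

1741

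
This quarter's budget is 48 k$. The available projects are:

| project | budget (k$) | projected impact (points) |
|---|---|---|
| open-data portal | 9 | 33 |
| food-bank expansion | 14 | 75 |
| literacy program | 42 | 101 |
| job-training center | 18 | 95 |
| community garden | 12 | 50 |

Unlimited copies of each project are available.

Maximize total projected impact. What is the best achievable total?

By projected impact per k$: food-bank expansion 5.36, job-training center 5.28, community garden 4.17 lead.
Filling by ratio: 3×food-bank expansion for 225, with 6 k$ left unused.
Dropping food-bank expansion frees 14 k$; slotting in job-training center (18 k$) lifts the total to 245 at 46 k$.
Nothing else within 48 k$ beats 245.

245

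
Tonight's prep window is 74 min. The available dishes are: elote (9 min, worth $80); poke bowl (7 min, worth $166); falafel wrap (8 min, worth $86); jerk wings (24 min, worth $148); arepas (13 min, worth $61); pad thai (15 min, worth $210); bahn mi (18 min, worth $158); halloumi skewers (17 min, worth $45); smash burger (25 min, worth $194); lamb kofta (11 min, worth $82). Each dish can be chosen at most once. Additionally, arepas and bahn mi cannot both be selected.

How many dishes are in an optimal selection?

The maximum profit within 74 min is 814.
One optimal bundle: poke bowl + falafel wrap + pad thai + bahn mi + smash burger (73 min).
All optima have 5 dishes.

5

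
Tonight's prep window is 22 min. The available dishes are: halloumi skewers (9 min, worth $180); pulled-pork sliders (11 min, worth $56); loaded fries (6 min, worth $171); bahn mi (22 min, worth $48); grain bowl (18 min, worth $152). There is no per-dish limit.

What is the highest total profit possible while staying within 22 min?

Taking the top-ratio dishes first gives 3×loaded fries for 513 (18 min).
Replace loaded fries with halloumi skewers: the trade gains 9 net, giving 522 at 21 min.
Nothing else within 22 min beats 522.

522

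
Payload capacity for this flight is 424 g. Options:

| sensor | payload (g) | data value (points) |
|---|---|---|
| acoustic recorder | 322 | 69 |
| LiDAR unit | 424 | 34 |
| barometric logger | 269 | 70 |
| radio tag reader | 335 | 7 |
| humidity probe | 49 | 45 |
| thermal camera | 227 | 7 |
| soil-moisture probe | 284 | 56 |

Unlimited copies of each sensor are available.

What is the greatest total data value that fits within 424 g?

360

Best packing: 8×humidity probe — 392 g, 360 total.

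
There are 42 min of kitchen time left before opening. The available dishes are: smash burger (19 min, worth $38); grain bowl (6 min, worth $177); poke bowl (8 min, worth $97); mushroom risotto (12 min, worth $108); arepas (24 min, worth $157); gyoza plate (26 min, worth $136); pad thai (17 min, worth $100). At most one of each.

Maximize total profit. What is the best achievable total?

442

By profit per min: grain bowl 29.50, poke bowl 12.12, mushroom risotto 9.00, arepas 6.54 lead.
The ratio heuristic lands on grain bowl + poke bowl + mushroom risotto (382) but leaves 16 min idle.
The 8 min tied up in poke bowl is better spent on arepas — total rises to 442 (42 min).
An exhaustive check of the 128 subsets confirms 442.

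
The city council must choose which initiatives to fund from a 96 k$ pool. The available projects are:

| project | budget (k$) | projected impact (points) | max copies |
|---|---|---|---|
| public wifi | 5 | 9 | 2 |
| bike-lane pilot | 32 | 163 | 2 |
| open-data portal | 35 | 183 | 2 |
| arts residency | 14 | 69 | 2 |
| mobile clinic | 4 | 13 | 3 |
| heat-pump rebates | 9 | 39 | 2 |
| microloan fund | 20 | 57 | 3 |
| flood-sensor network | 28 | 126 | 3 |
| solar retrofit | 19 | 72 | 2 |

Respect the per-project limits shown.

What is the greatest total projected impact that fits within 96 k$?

484

By projected impact per k$: open-data portal 5.23, bike-lane pilot 5.09, arts residency 4.93, flood-sensor network 4.50 lead.
Filling by ratio: 2×open-data portal + arts residency + heat-pump rebates for 474, with 3 k$ left unused.
Dropping open-data portal and heat-pump rebates frees 44 k$; slotting in bike-lane pilot + arts residency (46 k$) lifts the total to 484 at 95 k$.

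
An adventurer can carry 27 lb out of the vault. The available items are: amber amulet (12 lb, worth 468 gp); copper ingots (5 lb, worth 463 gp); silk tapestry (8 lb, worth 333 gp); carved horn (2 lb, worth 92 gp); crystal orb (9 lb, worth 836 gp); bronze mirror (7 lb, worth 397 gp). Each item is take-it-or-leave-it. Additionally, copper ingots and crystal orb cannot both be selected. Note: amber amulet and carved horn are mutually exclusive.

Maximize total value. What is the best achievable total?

1658

Best packing: silk tapestry + carved horn + crystal orb + bronze mirror — 26 lb, 1658 total.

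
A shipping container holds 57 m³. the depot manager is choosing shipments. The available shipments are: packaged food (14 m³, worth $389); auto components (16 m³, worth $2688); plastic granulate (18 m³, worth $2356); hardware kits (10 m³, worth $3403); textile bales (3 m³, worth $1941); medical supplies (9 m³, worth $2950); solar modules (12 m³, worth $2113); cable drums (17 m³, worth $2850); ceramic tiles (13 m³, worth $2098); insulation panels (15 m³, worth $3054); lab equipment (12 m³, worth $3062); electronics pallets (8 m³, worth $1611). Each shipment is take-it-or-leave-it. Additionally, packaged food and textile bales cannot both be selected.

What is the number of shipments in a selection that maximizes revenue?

The maximum revenue within 57 m³ is 16021.
For example hardware kits + textile bales + medical supplies + insulation panels + lab equipment + electronics pallets achieves it, using 57 m³.
Every optimal selection uses 6 shipments.

6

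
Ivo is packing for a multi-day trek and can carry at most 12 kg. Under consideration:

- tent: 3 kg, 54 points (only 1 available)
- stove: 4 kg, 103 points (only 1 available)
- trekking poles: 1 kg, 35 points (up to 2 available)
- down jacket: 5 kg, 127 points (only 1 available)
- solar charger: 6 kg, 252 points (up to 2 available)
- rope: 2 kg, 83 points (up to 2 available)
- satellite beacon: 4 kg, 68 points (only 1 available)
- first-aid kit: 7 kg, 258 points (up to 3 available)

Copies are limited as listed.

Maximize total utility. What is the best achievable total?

2×solar charger uses 12 of the 12 kg and totals 504.
Every other selection either busts 12 kg or exceeds an availability limit or fails to beat 504.

504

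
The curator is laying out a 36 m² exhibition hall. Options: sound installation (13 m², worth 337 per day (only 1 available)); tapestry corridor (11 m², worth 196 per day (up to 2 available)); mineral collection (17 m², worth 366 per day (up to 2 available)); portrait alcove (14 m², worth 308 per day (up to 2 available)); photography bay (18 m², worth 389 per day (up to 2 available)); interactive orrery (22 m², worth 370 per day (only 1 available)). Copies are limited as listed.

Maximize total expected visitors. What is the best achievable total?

778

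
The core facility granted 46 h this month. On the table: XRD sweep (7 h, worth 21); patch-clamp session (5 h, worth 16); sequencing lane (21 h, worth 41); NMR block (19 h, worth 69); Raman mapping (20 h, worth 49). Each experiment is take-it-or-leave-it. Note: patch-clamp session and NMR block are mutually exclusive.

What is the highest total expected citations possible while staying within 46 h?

XRD sweep + NMR block + Raman mapping uses 46 of the 46 h and totals 139.
Runner-up NMR block + Raman mapping tops out at 118.

139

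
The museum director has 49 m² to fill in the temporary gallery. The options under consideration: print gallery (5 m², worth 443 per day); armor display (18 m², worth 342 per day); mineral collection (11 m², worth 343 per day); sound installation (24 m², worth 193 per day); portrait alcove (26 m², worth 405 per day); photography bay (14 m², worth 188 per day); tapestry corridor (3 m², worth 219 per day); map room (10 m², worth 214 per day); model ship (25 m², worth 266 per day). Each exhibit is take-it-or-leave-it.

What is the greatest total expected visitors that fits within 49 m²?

Print gallery + armor display + mineral collection + tapestry corridor + map room uses 47 of the 49 m² and totals 1561.
The spare 2 m² is too small for any remaining exhibit, and no exchange beats 1561.

1561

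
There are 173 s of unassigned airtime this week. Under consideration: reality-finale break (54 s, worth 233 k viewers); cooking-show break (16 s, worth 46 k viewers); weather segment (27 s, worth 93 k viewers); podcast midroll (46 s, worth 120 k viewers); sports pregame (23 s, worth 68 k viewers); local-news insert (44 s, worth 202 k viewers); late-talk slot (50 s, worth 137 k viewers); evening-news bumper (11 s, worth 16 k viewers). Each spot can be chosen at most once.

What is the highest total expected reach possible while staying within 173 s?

Greedy by ratio would take reality-finale break + cooking-show break + weather segment + sports pregame + local-news insert: 164 s used, total 642.
Replace cooking-show break and sports pregame with podcast midroll: the trade gains 6 net, giving 648 at 171 s.
That's the maximum — no swap from here does better than 648.

648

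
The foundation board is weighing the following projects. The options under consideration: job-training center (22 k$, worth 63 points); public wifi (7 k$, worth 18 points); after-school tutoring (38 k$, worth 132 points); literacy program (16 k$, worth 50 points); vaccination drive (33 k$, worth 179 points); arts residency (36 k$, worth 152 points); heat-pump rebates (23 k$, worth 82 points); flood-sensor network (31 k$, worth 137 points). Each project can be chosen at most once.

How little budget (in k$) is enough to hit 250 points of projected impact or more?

56

Minimise k$ subject to total projected impact ≥ 250.
vaccination drive + heat-pump rebates: 261 projected impact at 56 k$.
Below 56 k$ the best achievable stays under 250.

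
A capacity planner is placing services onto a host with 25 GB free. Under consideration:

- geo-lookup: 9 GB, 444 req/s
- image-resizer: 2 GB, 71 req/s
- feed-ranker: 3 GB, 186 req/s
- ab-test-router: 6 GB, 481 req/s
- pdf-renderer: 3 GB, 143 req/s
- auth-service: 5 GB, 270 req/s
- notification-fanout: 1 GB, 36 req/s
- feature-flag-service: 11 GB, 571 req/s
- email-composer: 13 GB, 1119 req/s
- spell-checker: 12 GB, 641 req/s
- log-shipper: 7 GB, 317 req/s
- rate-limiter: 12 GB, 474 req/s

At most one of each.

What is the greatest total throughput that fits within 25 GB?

1929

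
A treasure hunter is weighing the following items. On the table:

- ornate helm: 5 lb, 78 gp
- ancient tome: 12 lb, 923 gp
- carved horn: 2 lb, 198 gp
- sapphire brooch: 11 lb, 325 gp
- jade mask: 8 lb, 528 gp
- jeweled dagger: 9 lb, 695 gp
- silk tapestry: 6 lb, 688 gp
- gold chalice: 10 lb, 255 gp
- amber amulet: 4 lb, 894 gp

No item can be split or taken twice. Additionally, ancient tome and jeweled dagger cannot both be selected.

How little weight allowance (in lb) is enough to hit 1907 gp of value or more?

Minimise lb subject to total value ≥ 1907.
ancient tome + carved horn + amber amulet reaches 2015 using 18 lb.
No combination under 18 lb hits 1907.

18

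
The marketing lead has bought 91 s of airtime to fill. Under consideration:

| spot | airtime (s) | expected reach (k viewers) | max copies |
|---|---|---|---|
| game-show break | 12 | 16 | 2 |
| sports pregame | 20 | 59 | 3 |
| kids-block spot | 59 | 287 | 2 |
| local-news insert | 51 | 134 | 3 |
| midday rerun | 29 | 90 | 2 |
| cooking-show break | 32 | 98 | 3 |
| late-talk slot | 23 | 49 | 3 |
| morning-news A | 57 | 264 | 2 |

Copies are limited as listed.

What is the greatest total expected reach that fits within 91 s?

385

Ranking by ratio (expected reach/s): kids-block spot 4.86, morning-news A 4.63, midday rerun 3.10, cooking-show break 3.06.
Taking the top-ratio spots first gives kids-block spot + midday rerun for 377 (88 s).
Replace midday rerun with cooking-show break: the trade gains 8 net, giving 385 at 91 s.
Nothing else within 91 s beats 385.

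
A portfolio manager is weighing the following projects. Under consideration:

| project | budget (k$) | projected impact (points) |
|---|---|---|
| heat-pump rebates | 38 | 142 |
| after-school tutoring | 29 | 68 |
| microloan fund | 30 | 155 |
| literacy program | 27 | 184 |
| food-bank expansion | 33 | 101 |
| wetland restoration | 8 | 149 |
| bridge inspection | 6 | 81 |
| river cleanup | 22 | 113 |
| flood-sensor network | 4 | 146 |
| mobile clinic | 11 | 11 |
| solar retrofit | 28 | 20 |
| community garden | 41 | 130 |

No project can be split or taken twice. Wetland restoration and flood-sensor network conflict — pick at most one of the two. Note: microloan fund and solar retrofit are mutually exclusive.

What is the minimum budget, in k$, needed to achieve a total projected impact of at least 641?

89

Look for the lowest-budget combination reaching 641.
Taking microloan fund + literacy program + bridge inspection + river cleanup + flood-sensor network gives 679 (≥ 641) for 89 k$.
Below 89 k$ the best achievable stays under 641.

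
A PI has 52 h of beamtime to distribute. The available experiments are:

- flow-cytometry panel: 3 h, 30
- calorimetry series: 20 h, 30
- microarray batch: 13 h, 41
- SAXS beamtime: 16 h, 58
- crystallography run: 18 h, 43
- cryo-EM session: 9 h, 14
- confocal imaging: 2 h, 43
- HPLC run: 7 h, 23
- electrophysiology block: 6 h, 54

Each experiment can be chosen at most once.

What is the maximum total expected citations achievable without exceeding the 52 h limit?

The ratio heuristic lands on flow-cytometry panel + microarray batch + SAXS beamtime + confocal imaging + HPLC run + electrophysiology block (249) but leaves 5 h idle.
The 13 h tied up in microarray batch is better spent on crystallography run — total rises to 251 (52 h).
An exhaustive check of the 512 subsets confirms 251.

251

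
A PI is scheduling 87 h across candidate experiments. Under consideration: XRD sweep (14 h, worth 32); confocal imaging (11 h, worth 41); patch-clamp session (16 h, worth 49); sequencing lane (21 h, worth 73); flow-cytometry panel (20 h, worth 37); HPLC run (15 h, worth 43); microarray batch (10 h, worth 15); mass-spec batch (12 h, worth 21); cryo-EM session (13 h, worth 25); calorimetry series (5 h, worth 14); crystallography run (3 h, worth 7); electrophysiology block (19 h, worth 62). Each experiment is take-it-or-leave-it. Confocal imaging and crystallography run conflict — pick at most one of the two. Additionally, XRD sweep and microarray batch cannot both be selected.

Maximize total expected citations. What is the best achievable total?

282

Confocal imaging + patch-clamp session + sequencing lane + HPLC run + calorimetry series + electrophysiology block uses 87 of the 87 h and totals 282.
Runner-up XRD sweep + confocal imaging + patch-clamp session + sequencing lane + calorimetry series + electrophysiology block tops out at 271.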